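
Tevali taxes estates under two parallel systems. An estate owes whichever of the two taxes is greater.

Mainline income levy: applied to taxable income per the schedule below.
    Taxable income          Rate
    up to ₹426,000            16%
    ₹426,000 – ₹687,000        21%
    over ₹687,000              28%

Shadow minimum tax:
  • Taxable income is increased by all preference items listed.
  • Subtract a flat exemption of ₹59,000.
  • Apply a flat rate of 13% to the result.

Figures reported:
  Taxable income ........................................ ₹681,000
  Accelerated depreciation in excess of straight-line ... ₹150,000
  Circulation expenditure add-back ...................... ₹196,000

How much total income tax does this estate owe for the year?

₹125,840

Shadow minimum tax:
  Adjusted income: ₹681,000 + ₹150,000 + ₹196,000 = ₹1,027,000
  Less exemption ₹59,000 → base ₹968,000
  ₹968,000 × 13% = ₹125,840

Mainline income levy:
  ₹426,000 × 16% = ₹68,160
  ₹255,000 × 21% = ₹53,550
  → ₹121,710

₹125,840 > ₹121,710, so the shadow minimum tax is the binding amount.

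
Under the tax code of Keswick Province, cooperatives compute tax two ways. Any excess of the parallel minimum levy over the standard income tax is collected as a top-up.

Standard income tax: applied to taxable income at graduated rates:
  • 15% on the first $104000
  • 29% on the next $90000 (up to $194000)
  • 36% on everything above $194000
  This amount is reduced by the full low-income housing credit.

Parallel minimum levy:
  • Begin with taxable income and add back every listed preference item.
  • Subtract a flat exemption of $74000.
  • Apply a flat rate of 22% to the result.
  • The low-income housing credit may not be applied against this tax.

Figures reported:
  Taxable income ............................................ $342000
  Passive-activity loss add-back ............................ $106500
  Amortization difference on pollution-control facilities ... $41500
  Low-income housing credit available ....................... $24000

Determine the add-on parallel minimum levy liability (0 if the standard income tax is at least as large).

Parallel minimum levy:
  Adjusted income: $342000 + $106500 + $41500 = $490000
  Less exemption $74000 → base $416000
  $416000 × 22% = $91520

Standard income tax:
  $104000 × 15% = $15600
  $90000 × 29% = $26100
  $148000 × 36% = $53280
  → $94980
  Less low-income housing credit $24000 → $70980

Excess of parallel minimum levy over standard income tax: $91520 − $70980 = $20540.

$20540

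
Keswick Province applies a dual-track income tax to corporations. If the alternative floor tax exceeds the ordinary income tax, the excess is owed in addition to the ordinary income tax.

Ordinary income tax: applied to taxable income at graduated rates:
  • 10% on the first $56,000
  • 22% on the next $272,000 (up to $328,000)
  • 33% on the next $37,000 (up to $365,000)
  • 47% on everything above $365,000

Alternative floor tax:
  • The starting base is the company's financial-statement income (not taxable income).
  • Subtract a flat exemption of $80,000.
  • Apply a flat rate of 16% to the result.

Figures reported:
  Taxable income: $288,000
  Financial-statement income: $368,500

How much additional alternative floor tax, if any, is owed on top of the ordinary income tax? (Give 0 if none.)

Ordinary income tax:
  $56,000 × 10% = $5,600
  $232,000 × 22% = $51,040
  → $56,640

Alternative floor tax:
  Base (financial-statement income): $368,500
  Less exemption $80,000 → base $288,500
  $288,500 × 16% = $46,160

$46,160 ≤ $56,640, so no add-on is due.

$0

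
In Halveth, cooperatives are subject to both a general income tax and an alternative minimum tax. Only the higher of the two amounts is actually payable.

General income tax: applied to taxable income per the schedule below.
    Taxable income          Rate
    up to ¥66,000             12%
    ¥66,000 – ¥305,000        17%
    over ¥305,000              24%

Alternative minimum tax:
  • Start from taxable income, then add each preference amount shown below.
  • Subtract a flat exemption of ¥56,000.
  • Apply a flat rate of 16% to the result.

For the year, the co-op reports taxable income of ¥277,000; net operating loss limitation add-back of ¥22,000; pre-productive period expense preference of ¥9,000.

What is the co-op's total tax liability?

Alternative minimum tax:
  Adjusted income: ¥277,000 + ¥22,000 + ¥9,000 = ¥308,000
  Less exemption ¥56,000 → base ¥252,000
  ¥252,000 × 16% = ¥40,320

General income tax:
  ¥66,000 × 12% = ¥7,920
  ¥211,000 × 17% = ¥35,870
  → ¥43,790

¥43,790 > ¥40,320, so the general income tax governs.

¥43,790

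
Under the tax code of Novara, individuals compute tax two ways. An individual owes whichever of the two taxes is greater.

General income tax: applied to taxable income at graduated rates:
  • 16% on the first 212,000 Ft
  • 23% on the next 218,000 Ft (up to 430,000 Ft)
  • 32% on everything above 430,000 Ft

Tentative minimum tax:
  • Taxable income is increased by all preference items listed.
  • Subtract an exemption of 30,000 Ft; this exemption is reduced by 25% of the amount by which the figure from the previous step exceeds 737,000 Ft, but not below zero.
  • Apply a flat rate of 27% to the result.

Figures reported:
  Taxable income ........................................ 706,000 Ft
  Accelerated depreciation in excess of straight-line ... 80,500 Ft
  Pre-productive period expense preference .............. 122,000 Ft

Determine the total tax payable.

245,295 Ft

Tentative minimum tax:
  Adjusted income: 706,000 Ft + 80,500 Ft + 122,000 Ft = 908,500 Ft
  Exemption: 25% × (908,500 Ft − 737,000 Ft) = 42,875 Ft ≥ 30,000 Ft, so the exemption is fully phased out
  Base: 908,500 Ft − 0 Ft = 908,500 Ft
  908,500 Ft × 27% = 245,295 Ft

General income tax:
  212,000 Ft × 16% = 33,920 Ft
  218,000 Ft × 23% = 50,140 Ft
  276,000 Ft × 32% = 88,320 Ft
  → 172,380 Ft

245,295 Ft > 172,380 Ft, so the tentative minimum tax is the binding amount.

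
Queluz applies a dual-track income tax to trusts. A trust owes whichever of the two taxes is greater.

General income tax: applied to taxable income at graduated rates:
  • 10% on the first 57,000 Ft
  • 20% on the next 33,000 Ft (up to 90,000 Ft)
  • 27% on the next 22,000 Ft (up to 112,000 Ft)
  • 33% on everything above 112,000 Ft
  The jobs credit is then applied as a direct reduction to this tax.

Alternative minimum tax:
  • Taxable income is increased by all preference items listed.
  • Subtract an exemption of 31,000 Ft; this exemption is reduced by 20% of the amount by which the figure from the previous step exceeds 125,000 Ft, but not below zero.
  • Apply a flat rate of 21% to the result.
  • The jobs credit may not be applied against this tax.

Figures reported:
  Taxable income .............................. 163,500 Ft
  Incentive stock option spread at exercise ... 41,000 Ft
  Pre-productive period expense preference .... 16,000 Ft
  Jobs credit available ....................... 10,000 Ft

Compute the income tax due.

43,806 Ft

General income tax:
  57,000 Ft × 10% = 5,700 Ft
  33,000 Ft × 20% = 6,600 Ft
  22,000 Ft × 27% = 5,940 Ft
  51,500 Ft × 33% = 16,995 Ft
  → 35,235 Ft
  Less jobs credit 10,000 Ft → 25,235 Ft

Alternative minimum tax:
  Adjusted income: 163,500 Ft + 41,000 Ft + 16,000 Ft = 220,500 Ft
  Exemption: 31,000 Ft − 20% × (220,500 Ft − 125,000 Ft) = 31,000 Ft − 19,100 Ft = 11,900 Ft
  Base: 220,500 Ft − 11,900 Ft = 208,600 Ft
  208,600 Ft × 21% = 43,806 Ft

43,806 Ft > 25,235 Ft, so the alternative minimum tax is the binding amount.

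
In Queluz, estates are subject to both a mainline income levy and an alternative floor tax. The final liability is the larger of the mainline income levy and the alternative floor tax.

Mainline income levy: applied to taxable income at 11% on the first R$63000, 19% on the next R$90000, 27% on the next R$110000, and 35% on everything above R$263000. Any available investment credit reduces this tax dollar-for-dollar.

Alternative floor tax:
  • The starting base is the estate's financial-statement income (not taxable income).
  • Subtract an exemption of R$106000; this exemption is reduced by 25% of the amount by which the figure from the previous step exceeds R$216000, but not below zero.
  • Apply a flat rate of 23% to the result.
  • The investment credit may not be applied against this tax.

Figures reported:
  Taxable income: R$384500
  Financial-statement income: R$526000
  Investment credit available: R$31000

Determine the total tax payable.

R$114425

Alternative floor tax:
  Base (financial-statement income): R$526000
  Exemption: R$106000 − 25% × (R$526000 − R$216000) = R$106000 − R$77500 = R$28500
  Base: R$526000 − R$28500 = R$497500
  R$497500 × 23% = R$114425

Mainline income levy:
  R$63000 × 11% = R$6930
  R$90000 × 19% = R$17100
  R$110000 × 27% = R$29700
  R$121500 × 35% = R$42525
  → R$96255
  Less investment credit R$31000 → R$65255

R$114425 > R$65255, so the alternative floor tax is the binding amount.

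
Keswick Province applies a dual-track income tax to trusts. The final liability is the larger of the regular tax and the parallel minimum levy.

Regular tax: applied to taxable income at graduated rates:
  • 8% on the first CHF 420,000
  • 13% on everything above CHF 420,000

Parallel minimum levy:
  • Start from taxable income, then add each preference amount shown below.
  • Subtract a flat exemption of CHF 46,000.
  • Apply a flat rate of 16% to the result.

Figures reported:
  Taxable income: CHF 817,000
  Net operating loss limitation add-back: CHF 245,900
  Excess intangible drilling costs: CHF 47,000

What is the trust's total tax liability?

Parallel minimum levy:
  Adjusted income: CHF 817,000 + CHF 245,900 + CHF 47,000 = CHF 1,109,900
  Less exemption CHF 46,000 → base CHF 1,063,900
  CHF 1,063,900 × 16% = CHF 170,224

Regular tax:
  CHF 420,000 × 8% = CHF 33,600
  CHF 397,000 × 13% = CHF 51,610
  → CHF 85,210

CHF 170,224 > CHF 85,210, so the parallel minimum levy is the binding amount.

CHF 170,224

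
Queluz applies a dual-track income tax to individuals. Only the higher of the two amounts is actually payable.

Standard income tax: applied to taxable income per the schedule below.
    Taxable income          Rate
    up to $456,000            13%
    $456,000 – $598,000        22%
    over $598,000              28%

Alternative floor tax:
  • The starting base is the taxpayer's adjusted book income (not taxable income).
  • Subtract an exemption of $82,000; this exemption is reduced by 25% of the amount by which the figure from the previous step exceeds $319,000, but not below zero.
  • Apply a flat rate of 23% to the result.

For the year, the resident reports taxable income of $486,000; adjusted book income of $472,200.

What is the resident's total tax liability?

$98,555

Standard income tax:
  $456,000 × 13% = $59,280
  $30,000 × 22% = $6,600
  → $65,880

Alternative floor tax:
  Base (adjusted book income): $472,200
  Exemption: $82,000 − 25% × ($472,200 − $319,000) = $82,000 − $38,300 = $43,700
  Base: $472,200 − $43,700 = $428,500
  $428,500 × 23% = $98,555

$98,555 > $65,880, so the alternative floor tax is the binding amount.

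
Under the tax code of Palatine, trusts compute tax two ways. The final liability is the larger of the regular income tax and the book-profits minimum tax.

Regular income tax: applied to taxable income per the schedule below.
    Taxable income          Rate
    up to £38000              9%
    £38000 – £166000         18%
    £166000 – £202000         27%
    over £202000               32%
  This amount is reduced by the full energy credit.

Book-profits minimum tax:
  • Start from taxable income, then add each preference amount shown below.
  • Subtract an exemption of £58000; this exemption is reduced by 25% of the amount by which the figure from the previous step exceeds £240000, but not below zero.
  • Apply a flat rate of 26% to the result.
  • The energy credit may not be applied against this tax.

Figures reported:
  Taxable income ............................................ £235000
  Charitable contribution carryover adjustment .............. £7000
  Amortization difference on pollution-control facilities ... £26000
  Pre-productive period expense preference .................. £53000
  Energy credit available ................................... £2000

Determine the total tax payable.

£73645

Book-profits minimum tax:
  Adjusted income: £235000 + £7000 + £26000 + £53000 = £321000
  Exemption: £58000 − 25% × (£321000 − £240000) = £58000 − £20250 = £37750
  Base: £321000 − £37750 = £283250
  £283250 × 26% = £73645

Regular income tax:
  £38000 × 9% = £3420
  £128000 × 18% = £23040
  £36000 × 27% = £9720
  £33000 × 32% = £10560
  → £46740
  Less energy credit £2000 → £44740

£73645 > £44740, so the book-profits minimum tax is the binding amount.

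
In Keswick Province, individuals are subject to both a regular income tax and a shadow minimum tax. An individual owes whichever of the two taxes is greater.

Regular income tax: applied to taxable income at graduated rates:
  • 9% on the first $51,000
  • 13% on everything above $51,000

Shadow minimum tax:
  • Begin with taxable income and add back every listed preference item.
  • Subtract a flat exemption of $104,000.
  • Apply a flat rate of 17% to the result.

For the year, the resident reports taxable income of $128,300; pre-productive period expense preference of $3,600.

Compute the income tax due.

Shadow minimum tax:
  Adjusted income: $128,300 + $3,600 = $131,900
  Less exemption $104,000 → base $27,900
  $27,900 × 17% = $4,743

Regular income tax:
  $51,000 × 9% = $4,590
  $77,300 × 13% = $10,049
  → $14,639

$14,639 > $4,743, so the regular income tax governs.

$14,639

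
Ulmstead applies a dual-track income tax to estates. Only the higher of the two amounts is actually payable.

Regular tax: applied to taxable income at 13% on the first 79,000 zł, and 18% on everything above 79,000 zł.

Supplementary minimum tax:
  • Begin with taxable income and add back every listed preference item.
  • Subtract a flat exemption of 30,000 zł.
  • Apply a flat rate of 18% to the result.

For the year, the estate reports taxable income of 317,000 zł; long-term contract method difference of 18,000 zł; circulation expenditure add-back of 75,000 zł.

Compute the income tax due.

Supplementary minimum tax:
  Adjusted income: 317,000 zł + 18,000 zł + 75,000 zł = 410,000 zł
  Less exemption 30,000 zł → base 380,000 zł
  380,000 zł × 18% = 68,400 zł

Regular tax:
  79,000 zł × 13% = 10,270 zł
  238,000 zł × 18% = 42,840 zł
  → 53,110 zł

68,400 zł > 53,110 zł, so the supplementary minimum tax is the binding amount.

68,400 zł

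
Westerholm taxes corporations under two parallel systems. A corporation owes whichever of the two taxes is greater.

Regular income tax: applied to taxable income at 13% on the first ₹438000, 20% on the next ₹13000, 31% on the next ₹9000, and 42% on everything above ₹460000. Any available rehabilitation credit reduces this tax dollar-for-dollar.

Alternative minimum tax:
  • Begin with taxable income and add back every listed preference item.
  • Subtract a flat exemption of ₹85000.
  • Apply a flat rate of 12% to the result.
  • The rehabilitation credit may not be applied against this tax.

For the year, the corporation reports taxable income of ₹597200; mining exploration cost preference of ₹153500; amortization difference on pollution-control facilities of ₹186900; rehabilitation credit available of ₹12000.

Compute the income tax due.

Alternative minimum tax:
  Adjusted income: ₹597200 + ₹153500 + ₹186900 = ₹937600
  Less exemption ₹85000 → base ₹852600
  ₹852600 × 12% = ₹102312

Regular income tax:
  ₹438000 × 13% = ₹56940
  ₹13000 × 20% = ₹2600
  ₹9000 × 31% = ₹2790
  ₹137200 × 42% = ₹57624
  → ₹119954
  Less rehabilitation credit ₹12000 → ₹107954

₹107954 > ₹102312, so the regular income tax governs.

₹107954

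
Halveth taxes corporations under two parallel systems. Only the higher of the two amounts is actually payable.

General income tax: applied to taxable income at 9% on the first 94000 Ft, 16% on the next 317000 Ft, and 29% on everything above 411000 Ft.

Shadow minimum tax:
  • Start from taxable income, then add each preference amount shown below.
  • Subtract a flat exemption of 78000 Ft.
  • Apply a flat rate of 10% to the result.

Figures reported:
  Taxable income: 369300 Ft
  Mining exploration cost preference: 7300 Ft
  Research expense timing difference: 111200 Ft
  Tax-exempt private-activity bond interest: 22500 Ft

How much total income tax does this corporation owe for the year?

General income tax:
  94000 Ft × 9% = 8460 Ft
  275300 Ft × 16% = 44048 Ft
  → 52508 Ft

Shadow minimum tax:
  Adjusted income: 369300 Ft + 7300 Ft + 111200 Ft + 22500 Ft = 510300 Ft
  Less exemption 78000 Ft → base 432300 Ft
  432300 Ft × 10% = 43230 Ft

52508 Ft > 43230 Ft, so the general income tax governs.

52508 Ft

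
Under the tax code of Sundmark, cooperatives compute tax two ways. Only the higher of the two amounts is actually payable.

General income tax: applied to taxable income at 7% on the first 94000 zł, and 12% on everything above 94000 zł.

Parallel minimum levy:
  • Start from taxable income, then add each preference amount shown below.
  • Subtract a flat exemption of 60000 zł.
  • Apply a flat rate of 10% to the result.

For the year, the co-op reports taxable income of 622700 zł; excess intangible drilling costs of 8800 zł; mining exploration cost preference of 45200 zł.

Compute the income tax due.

Parallel minimum levy:
  Adjusted income: 622700 zł + 8800 zł + 45200 zł = 676700 zł
  Less exemption 60000 zł → base 616700 zł
  616700 zł × 10% = 61670 zł

General income tax:
  94000 zł × 7% = 6580 zł
  528700 zł × 12% = 63444 zł
  → 70024 zł

70024 zł > 61670 zł, so the general income tax governs.

70024 zł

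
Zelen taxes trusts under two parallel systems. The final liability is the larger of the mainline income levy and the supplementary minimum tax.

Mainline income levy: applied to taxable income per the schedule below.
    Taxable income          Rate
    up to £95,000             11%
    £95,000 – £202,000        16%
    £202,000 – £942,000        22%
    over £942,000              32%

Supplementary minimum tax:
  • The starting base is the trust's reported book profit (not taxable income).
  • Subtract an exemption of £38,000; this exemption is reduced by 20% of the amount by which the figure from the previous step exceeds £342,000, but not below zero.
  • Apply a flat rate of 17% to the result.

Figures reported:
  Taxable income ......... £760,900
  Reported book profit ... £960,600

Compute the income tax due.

£163,302

Supplementary minimum tax:
  Base (reported book profit): £960,600
  Exemption: 20% × (£960,600 − £342,000) = £123,720 ≥ £38,000, so the exemption is fully phased out
  Base: £960,600 − £0 = £960,600
  £960,600 × 17% = £163,302

Mainline income levy:
  £95,000 × 11% = £10,450
  £107,000 × 16% = £17,120
  £558,900 × 22% = £122,958
  → £150,528

£163,302 > £150,528, so the supplementary minimum tax is the binding amount.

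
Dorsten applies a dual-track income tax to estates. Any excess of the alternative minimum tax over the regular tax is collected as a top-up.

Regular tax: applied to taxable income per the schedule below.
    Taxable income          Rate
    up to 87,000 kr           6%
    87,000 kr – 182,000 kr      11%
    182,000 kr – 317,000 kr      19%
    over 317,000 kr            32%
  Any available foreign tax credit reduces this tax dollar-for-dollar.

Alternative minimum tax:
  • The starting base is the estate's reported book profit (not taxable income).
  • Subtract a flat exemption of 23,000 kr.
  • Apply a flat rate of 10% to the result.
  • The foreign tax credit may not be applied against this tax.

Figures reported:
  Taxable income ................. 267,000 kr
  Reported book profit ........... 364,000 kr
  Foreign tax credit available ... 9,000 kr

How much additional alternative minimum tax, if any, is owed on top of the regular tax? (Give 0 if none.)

11,280 kr

Alternative minimum tax:
  Base (reported book profit): 364,000 kr
  Less exemption 23,000 kr → base 341,000 kr
  341,000 kr × 10% = 34,100 kr

Regular tax:
  87,000 kr × 6% = 5,220 kr
  95,000 kr × 11% = 10,450 kr
  85,000 kr × 19% = 16,150 kr
  → 31,820 kr
  Less foreign tax credit 9,000 kr → 22,820 kr

Excess of alternative minimum tax over regular tax: 34,100 kr − 22,820 kr = 11,280 kr.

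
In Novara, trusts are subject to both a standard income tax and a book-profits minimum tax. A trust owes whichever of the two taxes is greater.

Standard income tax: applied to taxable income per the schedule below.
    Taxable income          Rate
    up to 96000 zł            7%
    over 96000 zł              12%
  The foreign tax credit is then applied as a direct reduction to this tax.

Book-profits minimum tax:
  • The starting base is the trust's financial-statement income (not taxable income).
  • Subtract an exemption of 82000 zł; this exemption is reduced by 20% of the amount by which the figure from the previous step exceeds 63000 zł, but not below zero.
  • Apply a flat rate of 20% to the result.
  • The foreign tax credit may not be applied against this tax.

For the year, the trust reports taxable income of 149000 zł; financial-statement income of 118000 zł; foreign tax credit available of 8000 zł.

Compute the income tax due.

9400 zł

Book-profits minimum tax:
  Base (financial-statement income): 118000 zł
  Exemption: 82000 zł − 20% × (118000 zł − 63000 zł) = 82000 zł − 11000 zł = 71000 zł
  Base: 118000 zł − 71000 zł = 47000 zł
  47000 zł × 20% = 9400 zł

Standard income tax:
  96000 zł × 7% = 6720 zł
  53000 zł × 12% = 6360 zł
  → 13080 zł
  Less foreign tax credit 8000 zł → 5080 zł

9400 zł > 5080 zł, so the book-profits minimum tax is the binding amount.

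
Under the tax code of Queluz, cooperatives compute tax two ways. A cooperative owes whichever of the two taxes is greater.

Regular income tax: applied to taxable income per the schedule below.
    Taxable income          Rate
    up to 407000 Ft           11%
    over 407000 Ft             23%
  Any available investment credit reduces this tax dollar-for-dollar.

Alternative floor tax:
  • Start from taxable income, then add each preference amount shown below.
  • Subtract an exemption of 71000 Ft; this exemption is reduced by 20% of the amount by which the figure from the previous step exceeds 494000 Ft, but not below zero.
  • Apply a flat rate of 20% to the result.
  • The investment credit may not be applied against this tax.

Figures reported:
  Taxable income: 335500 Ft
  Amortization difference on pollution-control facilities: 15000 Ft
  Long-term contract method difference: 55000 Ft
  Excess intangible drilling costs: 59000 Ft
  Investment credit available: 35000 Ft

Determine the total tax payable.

Alternative floor tax:
  Adjusted income: 335500 Ft + 15000 Ft + 55000 Ft + 59000 Ft = 464500 Ft
  Exemption: 464500 Ft ≤ 494000 Ft, so full 71000 Ft applies
  Base: 464500 Ft − 71000 Ft = 393500 Ft
  393500 Ft × 20% = 78700 Ft

Regular income tax:
  335500 Ft × 11% = 36905 Ft
  Less investment credit 35000 Ft → 1905 Ft

78700 Ft > 1905 Ft, so the alternative floor tax is the binding amount.

78700 Ft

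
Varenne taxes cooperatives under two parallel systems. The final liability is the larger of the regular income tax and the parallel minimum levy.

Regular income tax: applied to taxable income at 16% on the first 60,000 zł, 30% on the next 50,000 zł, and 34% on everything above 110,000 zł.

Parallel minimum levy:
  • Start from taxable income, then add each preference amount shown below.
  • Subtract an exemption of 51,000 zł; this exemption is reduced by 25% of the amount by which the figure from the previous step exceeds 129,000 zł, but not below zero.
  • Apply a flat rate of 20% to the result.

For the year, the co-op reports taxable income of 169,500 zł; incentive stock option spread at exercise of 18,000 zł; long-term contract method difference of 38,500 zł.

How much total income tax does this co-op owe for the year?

Regular income tax:
  60,000 zł × 16% = 9,600 zł
  50,000 zł × 30% = 15,000 zł
  59,500 zł × 34% = 20,230 zł
  → 44,830 zł

Parallel minimum levy:
  Adjusted income: 169,500 zł + 18,000 zł + 38,500 zł = 226,000 zł
  Exemption: 51,000 zł − 25% × (226,000 zł − 129,000 zł) = 51,000 zł − 24,250 zł = 26,750 zł
  Base: 226,000 zł − 26,750 zł = 199,250 zł
  199,250 zł × 20% = 39,850 zł

44,830 zł > 39,850 zł, so the regular income tax governs.

44,830 zł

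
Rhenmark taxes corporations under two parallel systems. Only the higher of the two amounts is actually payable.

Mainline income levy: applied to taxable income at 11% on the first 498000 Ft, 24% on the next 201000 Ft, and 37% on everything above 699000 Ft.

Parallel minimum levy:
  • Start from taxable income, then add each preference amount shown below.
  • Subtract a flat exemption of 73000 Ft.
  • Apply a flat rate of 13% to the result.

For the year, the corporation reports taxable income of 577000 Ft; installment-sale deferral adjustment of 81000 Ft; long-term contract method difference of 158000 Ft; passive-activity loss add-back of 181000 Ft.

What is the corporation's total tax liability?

Parallel minimum levy:
  Adjusted income: 577000 Ft + 81000 Ft + 158000 Ft + 181000 Ft = 997000 Ft
  Less exemption 73000 Ft → base 924000 Ft
  924000 Ft × 13% = 120120 Ft

Mainline income levy:
  498000 Ft × 11% = 54780 Ft
  79000 Ft × 24% = 18960 Ft
  → 73740 Ft

120120 Ft > 73740 Ft, so the parallel minimum levy is the binding amount.

120120 Ft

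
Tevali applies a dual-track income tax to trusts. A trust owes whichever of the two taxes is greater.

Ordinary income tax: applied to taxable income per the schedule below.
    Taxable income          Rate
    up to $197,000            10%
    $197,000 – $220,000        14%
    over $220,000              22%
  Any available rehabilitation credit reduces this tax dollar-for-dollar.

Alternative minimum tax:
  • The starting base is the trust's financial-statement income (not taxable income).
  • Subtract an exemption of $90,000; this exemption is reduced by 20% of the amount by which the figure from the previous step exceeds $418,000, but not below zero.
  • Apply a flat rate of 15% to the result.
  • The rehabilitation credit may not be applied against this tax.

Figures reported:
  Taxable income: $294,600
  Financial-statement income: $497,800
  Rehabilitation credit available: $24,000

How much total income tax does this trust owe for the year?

$63,564

Ordinary income tax:
  $197,000 × 10% = $19,700
  $23,000 × 14% = $3,220
  $74,600 × 22% = $16,412
  → $39,332
  Less rehabilitation credit $24,000 → $15,332

Alternative minimum tax:
  Base (financial-statement income): $497,800
  Exemption: $90,000 − 20% × ($497,800 − $418,000) = $90,000 − $15,960 = $74,040
  Base: $497,800 − $74,040 = $423,760
  $423,760 × 15% = $63,564

$63,564 > $15,332, so the alternative minimum tax is the binding amount.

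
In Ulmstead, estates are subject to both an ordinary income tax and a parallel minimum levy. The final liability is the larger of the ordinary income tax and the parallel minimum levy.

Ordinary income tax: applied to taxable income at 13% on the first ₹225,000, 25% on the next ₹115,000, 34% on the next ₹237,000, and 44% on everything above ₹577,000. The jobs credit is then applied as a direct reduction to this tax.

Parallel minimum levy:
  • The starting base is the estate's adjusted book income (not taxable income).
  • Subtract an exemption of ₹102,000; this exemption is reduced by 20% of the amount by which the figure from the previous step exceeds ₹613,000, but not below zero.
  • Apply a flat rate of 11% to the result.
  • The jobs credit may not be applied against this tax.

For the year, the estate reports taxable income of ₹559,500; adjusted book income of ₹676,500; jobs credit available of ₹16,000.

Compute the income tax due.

₹116,630

Parallel minimum levy:
  Base (adjusted book income): ₹676,500
  Exemption: ₹102,000 − 20% × (₹676,500 − ₹613,000) = ₹102,000 − ₹12,700 = ₹89,300
  Base: ₹676,500 − ₹89,300 = ₹587,200
  ₹587,200 × 11% = ₹64,592

Ordinary income tax:
  ₹225,000 × 13% = ₹29,250
  ₹115,000 × 25% = ₹28,750
  ₹219,500 × 34% = ₹74,630
  → ₹132,630
  Less jobs credit ₹16,000 → ₹116,630

₹116,630 > ₹64,592, so the ordinary income tax governs.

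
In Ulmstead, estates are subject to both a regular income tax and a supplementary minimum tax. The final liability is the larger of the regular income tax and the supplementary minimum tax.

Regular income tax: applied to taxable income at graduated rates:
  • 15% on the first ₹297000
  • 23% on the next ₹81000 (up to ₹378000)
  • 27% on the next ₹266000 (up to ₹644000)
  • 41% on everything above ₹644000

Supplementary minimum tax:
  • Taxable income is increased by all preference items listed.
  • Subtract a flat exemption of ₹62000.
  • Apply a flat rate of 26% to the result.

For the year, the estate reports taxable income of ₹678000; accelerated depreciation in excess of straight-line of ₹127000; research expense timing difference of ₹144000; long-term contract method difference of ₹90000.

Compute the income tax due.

₹254020

Regular income tax:
  ₹297000 × 15% = ₹44550
  ₹81000 × 23% = ₹18630
  ₹266000 × 27% = ₹71820
  ₹34000 × 41% = ₹13940
  → ₹148940

Supplementary minimum tax:
  Adjusted income: ₹678000 + ₹127000 + ₹144000 + ₹90000 = ₹1039000
  Less exemption ₹62000 → base ₹977000
  ₹977000 × 26% = ₹254020

₹254020 > ₹148940, so the supplementary minimum tax is the binding amount.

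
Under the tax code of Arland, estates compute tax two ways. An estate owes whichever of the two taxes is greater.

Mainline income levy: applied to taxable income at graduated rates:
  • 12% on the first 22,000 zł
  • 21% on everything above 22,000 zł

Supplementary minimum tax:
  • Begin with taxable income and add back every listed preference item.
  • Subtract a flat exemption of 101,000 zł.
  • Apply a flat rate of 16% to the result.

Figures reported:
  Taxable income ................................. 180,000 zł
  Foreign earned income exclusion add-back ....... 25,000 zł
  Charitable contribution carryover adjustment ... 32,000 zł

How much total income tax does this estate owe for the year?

Mainline income levy:
  22,000 zł × 12% = 2,640 zł
  158,000 zł × 21% = 33,180 zł
  → 35,820 zł

Supplementary minimum tax:
  Adjusted income: 180,000 zł + 25,000 zł + 32,000 zł = 237,000 zł
  Less exemption 101,000 zł → base 136,000 zł
  136,000 zł × 16% = 21,760 zł

35,820 zł > 21,760 zł, so the mainline income levy governs.

35,820 zł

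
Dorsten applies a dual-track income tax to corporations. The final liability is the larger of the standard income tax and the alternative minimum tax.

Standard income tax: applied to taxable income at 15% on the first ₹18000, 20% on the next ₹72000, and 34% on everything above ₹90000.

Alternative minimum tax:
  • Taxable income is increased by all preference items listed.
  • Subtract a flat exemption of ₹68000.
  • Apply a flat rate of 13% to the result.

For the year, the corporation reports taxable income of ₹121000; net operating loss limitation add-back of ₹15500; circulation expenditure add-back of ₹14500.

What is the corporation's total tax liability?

₹27640

Alternative minimum tax:
  Adjusted income: ₹121000 + ₹15500 + ₹14500 = ₹151000
  Less exemption ₹68000 → base ₹83000
  ₹83000 × 13% = ₹10790

Standard income tax:
  ₹18000 × 15% = ₹2700
  ₹72000 × 20% = ₹14400
  ₹31000 × 34% = ₹10540
  → ₹27640

₹27640 > ₹10790, so the standard income tax governs.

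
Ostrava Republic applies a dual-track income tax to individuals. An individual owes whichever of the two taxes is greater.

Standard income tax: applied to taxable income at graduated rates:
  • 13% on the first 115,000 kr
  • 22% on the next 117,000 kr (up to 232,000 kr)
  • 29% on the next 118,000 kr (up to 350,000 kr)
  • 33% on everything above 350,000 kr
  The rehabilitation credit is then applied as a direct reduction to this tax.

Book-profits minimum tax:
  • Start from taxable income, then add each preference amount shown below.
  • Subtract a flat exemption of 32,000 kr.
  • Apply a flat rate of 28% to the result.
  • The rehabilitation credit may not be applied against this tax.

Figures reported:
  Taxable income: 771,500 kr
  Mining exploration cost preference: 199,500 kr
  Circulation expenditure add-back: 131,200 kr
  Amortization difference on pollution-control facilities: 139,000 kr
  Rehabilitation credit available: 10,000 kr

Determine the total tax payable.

338,576 kr

Book-profits minimum tax:
  Adjusted income: 771,500 kr + 199,500 kr + 131,200 kr + 139,000 kr = 1,241,200 kr
  Less exemption 32,000 kr → base 1,209,200 kr
  1,209,200 kr × 28% = 338,576 kr

Standard income tax:
  115,000 kr × 13% = 14,950 kr
  117,000 kr × 22% = 25,740 kr
  118,000 kr × 29% = 34,220 kr
  421,500 kr × 33% = 139,095 kr
  → 214,005 kr
  Less rehabilitation credit 10,000 kr → 204,005 kr

338,576 kr > 204,005 kr, so the book-profits minimum tax is the binding amount.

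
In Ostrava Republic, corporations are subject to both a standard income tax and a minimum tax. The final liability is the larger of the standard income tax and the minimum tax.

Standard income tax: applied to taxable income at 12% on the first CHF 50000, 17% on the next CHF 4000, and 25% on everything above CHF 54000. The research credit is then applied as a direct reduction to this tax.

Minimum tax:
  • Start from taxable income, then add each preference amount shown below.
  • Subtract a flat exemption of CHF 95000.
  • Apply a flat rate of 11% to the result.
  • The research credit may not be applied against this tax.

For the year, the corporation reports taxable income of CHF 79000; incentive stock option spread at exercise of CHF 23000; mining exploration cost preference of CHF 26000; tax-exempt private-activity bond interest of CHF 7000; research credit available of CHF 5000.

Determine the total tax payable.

CHF 7930

Minimum tax:
  Adjusted income: CHF 79000 + CHF 23000 + CHF 26000 + CHF 7000 = CHF 135000
  Less exemption CHF 95000 → base CHF 40000
  CHF 40000 × 11% = CHF 4400

Standard income tax:
  CHF 50000 × 12% = CHF 6000
  CHF 4000 × 17% = CHF 680
  CHF 25000 × 25% = CHF 6250
  → CHF 12930
  Less research credit CHF 5000 → CHF 7930

CHF 7930 > CHF 4400, so the standard income tax governs.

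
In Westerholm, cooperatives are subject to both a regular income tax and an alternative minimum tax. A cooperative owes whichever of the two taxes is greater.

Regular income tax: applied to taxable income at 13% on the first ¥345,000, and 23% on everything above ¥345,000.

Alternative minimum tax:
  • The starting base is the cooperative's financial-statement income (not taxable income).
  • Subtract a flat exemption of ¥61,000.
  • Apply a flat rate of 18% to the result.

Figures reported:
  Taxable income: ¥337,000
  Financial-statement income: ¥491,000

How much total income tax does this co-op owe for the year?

¥77,400

Alternative minimum tax:
  Base (financial-statement income): ¥491,000
  Less exemption ¥61,000 → base ¥430,000
  ¥430,000 × 18% = ¥77,400

Regular income tax:
  ¥337,000 × 13% = ¥43,810

¥77,400 > ¥43,810, so the alternative minimum tax is the binding amount.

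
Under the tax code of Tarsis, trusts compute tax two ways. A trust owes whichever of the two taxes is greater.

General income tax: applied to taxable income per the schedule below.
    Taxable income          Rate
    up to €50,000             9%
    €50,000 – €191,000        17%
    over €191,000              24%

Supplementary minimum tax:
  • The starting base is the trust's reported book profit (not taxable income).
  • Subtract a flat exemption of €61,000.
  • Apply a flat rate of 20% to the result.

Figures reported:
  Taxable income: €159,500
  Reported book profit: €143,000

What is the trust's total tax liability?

€23,115

Supplementary minimum tax:
  Base (reported book profit): €143,000
  Less exemption €61,000 → base €82,000
  €82,000 × 20% = €16,400

General income tax:
  €50,000 × 9% = €4,500
  €109,500 × 17% = €18,615
  → €23,115

€23,115 > €16,400, so the general income tax governs.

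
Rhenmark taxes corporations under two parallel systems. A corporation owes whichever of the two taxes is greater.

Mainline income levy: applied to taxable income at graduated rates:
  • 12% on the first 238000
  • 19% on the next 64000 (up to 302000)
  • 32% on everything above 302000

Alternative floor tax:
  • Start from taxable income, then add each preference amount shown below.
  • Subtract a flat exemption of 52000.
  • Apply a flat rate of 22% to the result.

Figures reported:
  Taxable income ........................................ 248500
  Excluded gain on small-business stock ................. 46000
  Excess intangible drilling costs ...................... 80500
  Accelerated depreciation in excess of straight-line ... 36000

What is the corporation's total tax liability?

78980

Alternative floor tax:
  Adjusted income: 248500 + 46000 + 80500 + 36000 = 411000
  Less exemption 52000 → base 359000
  359000 × 22% = 78980

Mainline income levy:
  238000 × 12% = 28560
  10500 × 19% = 1995
  → 30555

78980 > 30555, so the alternative floor tax is the binding amount.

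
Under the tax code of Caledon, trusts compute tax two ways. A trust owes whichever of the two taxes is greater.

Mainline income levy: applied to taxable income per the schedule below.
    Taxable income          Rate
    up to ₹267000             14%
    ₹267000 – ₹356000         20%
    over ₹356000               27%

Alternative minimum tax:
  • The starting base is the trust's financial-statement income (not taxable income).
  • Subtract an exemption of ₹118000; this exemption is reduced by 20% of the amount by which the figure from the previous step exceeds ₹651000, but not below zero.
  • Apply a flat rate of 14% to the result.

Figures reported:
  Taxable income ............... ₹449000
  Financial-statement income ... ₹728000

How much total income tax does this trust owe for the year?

Alternative minimum tax:
  Base (financial-statement income): ₹728000
  Exemption: ₹118000 − 20% × (₹728000 − ₹651000) = ₹118000 − ₹15400 = ₹102600
  Base: ₹728000 − ₹102600 = ₹625400
  ₹625400 × 14% = ₹87556

Mainline income levy:
  ₹267000 × 14% = ₹37380
  ₹89000 × 20% = ₹17800
  ₹93000 × 27% = ₹25110
  → ₹80290

₹87556 > ₹80290, so the alternative minimum tax is the binding amount.

₹87556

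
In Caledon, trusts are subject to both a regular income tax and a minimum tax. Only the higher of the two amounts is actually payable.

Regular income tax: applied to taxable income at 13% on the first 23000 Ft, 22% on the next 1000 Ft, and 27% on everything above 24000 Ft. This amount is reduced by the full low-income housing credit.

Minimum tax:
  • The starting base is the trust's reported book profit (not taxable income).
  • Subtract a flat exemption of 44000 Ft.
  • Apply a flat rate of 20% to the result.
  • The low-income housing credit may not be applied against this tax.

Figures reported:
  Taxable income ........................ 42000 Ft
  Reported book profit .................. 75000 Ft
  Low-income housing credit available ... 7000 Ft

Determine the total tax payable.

6200 Ft

Minimum tax:
  Base (reported book profit): 75000 Ft
  Less exemption 44000 Ft → base 31000 Ft
  31000 Ft × 20% = 6200 Ft

Regular income tax:
  23000 Ft × 13% = 2990 Ft
  1000 Ft × 22% = 220 Ft
  18000 Ft × 27% = 4860 Ft
  → 8070 Ft
  Less low-income housing credit 7000 Ft → 1070 Ft

6200 Ft > 1070 Ft, so the minimum tax is the binding amount.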